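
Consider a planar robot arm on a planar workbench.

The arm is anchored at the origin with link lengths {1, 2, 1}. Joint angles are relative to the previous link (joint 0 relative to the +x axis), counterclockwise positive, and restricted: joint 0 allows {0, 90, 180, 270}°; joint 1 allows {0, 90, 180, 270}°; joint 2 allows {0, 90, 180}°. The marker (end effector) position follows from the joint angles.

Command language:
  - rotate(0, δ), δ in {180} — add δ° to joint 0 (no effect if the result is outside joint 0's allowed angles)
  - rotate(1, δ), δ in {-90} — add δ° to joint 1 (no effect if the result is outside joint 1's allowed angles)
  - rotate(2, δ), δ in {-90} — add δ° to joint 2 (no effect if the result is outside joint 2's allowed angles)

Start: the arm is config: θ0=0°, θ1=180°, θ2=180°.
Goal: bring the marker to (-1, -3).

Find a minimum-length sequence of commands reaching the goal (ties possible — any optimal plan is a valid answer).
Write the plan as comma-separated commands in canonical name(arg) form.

t0: config: θ0=0°, θ1=180°, θ2=180°
1. rotate(1, -90) → config: θ0=0°, θ1=90°, θ2=180°
2. rotate(2, -90) → config: θ0=0°, θ1=90°, θ2=90°
3. rotate(2, -90) → config: θ0=0°, θ1=90°, θ2=0°
4. rotate(0, 180) → config: θ0=180°, θ1=90°, θ2=0°
nothing shorter than 4 reaches the goal.

rotate(1, -90), rotate(2, -90), rotate(2, -90), rotate(0, 180)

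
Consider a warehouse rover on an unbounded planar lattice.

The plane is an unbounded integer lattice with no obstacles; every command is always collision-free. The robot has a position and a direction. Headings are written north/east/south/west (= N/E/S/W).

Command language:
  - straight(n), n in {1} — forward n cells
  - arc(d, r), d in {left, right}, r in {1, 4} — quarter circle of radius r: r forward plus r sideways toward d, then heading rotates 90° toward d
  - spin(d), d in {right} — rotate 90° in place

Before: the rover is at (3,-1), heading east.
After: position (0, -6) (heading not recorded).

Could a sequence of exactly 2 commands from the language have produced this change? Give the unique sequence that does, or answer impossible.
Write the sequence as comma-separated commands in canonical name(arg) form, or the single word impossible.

arc(right, 1), arc(right, 4)

key: order matters: swapping arc(right, 1) and arc(right, 4) lands elsewhere
from: at (3,-1), heading east
t=1 arc(right, 1) ⇒ at (4,-2), heading south
t=2 arc(right, 4) ⇒ at (0,-6), heading west
all 36 alternatives checked — unique.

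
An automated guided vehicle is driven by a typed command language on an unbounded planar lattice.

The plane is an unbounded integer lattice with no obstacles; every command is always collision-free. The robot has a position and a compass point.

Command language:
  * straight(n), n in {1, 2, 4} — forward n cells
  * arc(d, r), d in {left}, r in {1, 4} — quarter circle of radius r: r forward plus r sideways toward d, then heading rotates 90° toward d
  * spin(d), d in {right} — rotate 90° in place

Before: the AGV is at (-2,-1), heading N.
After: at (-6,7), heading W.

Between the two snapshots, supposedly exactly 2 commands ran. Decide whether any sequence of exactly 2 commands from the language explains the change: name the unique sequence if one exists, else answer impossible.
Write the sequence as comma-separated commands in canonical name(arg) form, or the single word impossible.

straight(4), arc(left, 4)

key: running arc(left, 4) before straight(4) would end elsewhere — order is forced
start: at (-2,-1), heading N
step 1 (straight(4)): at (-2,3), heading N
step 2 (arc(left, 4)): at (-6,7), heading W
all 36 alternatives checked — unique.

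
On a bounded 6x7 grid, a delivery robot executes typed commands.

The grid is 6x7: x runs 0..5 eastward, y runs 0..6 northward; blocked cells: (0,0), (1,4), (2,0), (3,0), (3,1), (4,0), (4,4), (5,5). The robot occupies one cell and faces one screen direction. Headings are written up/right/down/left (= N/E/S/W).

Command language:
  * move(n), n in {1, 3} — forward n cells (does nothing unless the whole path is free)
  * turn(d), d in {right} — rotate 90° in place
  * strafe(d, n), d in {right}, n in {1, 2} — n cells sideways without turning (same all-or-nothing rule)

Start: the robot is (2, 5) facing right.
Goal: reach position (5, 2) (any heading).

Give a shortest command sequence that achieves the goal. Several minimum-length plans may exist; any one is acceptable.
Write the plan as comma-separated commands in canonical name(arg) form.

initial: (2, 5) facing right
1. strafe(right, 1) → (2, 4) facing right
2. strafe(right, 2) → (2, 2) facing right
3. move(3) → (5, 2) facing right
minimal: 3 command(s), checked below 3.

strafe(right, 1), strafe(right, 2), move(3)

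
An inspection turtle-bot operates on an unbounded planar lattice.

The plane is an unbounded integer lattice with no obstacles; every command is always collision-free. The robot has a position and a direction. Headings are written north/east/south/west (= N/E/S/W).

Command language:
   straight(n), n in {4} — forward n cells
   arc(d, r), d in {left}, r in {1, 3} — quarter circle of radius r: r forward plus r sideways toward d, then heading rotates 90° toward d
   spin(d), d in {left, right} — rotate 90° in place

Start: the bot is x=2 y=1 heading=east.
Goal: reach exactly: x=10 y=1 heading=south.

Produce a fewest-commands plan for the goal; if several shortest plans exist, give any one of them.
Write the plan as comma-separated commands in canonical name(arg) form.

t0: x=2 y=1 heading=east
step 1 (straight(4)): x=6 y=1 heading=east
step 2 (straight(4)): x=10 y=1 heading=east
step 3 (spin(right)): x=10 y=1 heading=south
nothing shorter than 3 reaches the goal.

straight(4), straight(4), spin(right)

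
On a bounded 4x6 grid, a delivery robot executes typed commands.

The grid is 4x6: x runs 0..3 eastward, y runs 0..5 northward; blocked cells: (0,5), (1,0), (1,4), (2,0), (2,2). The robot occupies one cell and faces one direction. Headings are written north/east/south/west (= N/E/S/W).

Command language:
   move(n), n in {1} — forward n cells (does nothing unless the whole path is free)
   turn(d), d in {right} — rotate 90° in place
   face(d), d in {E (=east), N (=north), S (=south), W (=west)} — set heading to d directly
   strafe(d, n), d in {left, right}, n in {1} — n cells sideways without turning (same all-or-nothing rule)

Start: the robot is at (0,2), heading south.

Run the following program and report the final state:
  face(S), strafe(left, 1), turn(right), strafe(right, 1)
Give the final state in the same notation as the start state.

at (1,3), heading west

initial: at (0,2), heading south
1. face(S) → at (0,2), heading south
2. strafe(left, 1) → at (1,2), heading south
3. turn(right) → at (1,2), heading west
4. strafe(right, 1) → at (1,3), heading west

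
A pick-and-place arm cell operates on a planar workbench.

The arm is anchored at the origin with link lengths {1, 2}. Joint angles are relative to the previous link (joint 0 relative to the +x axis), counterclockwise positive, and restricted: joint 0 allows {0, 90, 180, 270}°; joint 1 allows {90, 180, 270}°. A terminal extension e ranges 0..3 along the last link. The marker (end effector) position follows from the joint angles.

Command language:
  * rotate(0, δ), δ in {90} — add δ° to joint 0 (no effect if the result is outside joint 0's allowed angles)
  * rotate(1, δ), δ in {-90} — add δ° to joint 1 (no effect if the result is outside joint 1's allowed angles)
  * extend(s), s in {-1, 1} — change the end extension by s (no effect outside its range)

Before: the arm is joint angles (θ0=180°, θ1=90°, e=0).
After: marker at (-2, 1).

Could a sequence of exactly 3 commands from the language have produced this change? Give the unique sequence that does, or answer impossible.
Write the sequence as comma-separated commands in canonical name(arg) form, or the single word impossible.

initial: joint angles (θ0=180°, θ1=90°, e=0)
[1] after rotate(0, 90): joint angles (θ0=270°, θ1=90°, e=0)
[2] after rotate(0, 90): joint angles (θ0=0°, θ1=90°, e=0)
[3] after rotate(0, 90): joint angles (θ0=90°, θ1=90°, e=0)
no other 3-command option fits: unique.

rotate(0, 90), rotate(0, 90), rotate(0, 90)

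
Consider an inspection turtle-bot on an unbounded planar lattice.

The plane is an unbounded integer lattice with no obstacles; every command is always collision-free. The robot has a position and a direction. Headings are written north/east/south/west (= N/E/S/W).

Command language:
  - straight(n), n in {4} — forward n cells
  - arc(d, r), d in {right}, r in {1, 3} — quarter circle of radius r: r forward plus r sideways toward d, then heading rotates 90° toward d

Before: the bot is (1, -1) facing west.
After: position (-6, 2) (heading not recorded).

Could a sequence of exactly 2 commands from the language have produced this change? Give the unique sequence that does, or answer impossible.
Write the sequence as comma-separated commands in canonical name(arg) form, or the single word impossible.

straight(4), arc(right, 3)

key: running arc(right, 3) before straight(4) would end elsewhere — order is forced
from: (1, -1) facing west
1. straight(4) → (-3, -1) facing west
2. arc(right, 3) → (-6, 2) facing north
all 9 alternatives checked — unique.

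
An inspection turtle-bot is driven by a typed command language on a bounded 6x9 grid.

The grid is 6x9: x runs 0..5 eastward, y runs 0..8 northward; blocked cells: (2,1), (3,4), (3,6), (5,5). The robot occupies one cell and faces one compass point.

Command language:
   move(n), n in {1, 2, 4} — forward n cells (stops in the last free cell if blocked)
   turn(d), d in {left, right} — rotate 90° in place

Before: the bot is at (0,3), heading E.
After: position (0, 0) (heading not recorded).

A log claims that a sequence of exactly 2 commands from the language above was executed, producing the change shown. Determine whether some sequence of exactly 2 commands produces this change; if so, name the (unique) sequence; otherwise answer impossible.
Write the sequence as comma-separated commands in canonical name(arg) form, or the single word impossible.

turn(right), move(4)

key: order matters: swapping turn(right) and move(4) lands elsewhere
from: at (0,3), heading E
t=1 turn(right) ⇒ at (0,3), heading S
t=2 move(4) ⇒ at (0,0), heading S
all 25 alternatives checked — unique.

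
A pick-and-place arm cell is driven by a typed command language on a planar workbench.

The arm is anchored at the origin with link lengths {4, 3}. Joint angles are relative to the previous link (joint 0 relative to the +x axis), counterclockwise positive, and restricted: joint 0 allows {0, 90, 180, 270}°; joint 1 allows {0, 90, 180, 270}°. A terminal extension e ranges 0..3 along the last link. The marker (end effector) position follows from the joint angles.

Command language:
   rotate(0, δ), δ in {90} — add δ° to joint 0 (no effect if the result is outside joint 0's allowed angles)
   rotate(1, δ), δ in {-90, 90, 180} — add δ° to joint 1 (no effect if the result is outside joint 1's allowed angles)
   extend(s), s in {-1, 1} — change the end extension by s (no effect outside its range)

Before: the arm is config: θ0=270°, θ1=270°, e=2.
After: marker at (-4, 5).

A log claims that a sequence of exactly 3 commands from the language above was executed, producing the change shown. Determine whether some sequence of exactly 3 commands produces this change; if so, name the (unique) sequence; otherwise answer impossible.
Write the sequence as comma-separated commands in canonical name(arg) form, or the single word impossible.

start: config: θ0=270°, θ1=270°, e=2
t=1 rotate(0, 90) ⇒ config: θ0=0°, θ1=270°, e=2
t=2 rotate(0, 90) ⇒ config: θ0=90°, θ1=270°, e=2
t=3 rotate(0, 90) ⇒ config: θ0=180°, θ1=270°, e=2
no other 3-command option fits: unique.

rotate(0, 90), rotate(0, 90), rotate(0, 90)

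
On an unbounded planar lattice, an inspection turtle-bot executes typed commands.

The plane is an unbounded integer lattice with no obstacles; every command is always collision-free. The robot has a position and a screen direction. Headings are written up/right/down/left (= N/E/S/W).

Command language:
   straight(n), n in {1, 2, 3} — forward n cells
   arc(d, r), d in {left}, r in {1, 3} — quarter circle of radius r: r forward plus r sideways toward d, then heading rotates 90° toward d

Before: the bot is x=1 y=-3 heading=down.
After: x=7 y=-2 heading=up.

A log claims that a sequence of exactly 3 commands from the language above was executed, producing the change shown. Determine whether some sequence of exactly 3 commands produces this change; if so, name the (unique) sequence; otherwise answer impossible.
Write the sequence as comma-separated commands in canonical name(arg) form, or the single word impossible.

arc(left, 3), arc(left, 3), straight(1)

key: order matters: swapping arc(left, 3) and straight(1) lands elsewhere
start: x=1 y=-3 heading=down
1. arc(left, 3) → x=4 y=-6 heading=right
2. arc(left, 3) → x=7 y=-3 heading=up
3. straight(1) → x=7 y=-2 heading=up
no rival 3-sequence matches.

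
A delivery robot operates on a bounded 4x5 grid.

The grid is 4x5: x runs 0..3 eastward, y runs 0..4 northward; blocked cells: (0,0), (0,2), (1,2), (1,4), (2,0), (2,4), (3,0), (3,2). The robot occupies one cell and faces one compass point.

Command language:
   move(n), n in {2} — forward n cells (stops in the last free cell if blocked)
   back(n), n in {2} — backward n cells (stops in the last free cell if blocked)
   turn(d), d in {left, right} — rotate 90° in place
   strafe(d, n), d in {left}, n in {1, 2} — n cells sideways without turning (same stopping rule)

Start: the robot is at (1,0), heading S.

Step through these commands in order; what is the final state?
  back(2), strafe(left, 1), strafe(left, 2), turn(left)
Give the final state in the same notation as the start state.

at (3,1), heading E

t0: at (1,0), heading S
step 1 (back(2)): at (1,1), heading S
step 2 (strafe(left, 1)): at (2,1), heading S
step 3 (strafe(left, 2)): at (3,1), heading S
step 4 (turn(left)): at (3,1), heading E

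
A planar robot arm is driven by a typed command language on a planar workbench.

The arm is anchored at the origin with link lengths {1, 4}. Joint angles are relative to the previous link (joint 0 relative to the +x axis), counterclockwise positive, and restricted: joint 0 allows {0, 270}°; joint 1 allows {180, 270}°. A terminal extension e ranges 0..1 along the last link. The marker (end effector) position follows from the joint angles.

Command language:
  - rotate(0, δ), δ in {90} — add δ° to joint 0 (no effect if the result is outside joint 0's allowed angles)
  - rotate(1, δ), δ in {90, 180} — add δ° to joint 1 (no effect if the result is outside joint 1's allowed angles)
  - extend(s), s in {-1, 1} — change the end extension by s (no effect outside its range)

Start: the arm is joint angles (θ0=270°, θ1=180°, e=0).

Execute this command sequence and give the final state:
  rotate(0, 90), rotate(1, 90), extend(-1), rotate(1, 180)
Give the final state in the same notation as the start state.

joint angles (θ0=0°, θ1=270°, e=0)

initial: joint angles (θ0=270°, θ1=180°, e=0)
1. rotate(0, 90) → joint angles (θ0=0°, θ1=180°, e=0)
2. rotate(1, 90) → joint angles (θ0=0°, θ1=270°, e=0)
3. extend(-1) → joint angles (θ0=0°, θ1=270°, e=0)
4. rotate(1, 180) → joint angles (θ0=0°, θ1=270°, e=0)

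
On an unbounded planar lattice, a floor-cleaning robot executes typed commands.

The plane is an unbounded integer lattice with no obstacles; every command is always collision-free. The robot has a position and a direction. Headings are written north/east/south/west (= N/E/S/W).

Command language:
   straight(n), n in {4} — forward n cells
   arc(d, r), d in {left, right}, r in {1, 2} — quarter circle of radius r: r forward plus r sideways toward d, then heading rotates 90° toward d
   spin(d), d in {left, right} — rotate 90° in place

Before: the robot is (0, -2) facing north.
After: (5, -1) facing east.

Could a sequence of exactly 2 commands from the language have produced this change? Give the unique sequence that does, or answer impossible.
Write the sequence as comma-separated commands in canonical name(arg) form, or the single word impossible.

arc(right, 1), straight(4)

key: order matters: swapping arc(right, 1) and straight(4) lands elsewhere
t0: (0, -2) facing north
t=1 arc(right, 1) ⇒ (1, -1) facing east
t=2 straight(4) ⇒ (5, -1) facing east
all 49 alternatives checked — unique.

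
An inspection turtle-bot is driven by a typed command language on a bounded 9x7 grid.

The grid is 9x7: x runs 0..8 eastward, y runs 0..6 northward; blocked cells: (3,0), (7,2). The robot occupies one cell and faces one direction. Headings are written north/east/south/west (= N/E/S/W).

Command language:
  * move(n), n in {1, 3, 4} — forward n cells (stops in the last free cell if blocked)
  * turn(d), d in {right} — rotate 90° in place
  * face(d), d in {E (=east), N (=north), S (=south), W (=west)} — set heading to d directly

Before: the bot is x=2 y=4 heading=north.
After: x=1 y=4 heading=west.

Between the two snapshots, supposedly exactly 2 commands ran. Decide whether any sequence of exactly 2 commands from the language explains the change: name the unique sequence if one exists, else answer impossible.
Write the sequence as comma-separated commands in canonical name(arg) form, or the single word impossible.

face(W), move(1)

key: running move(1) before face(W) would end elsewhere — order is forced
t0: x=2 y=4 heading=north
1. face(W) → x=2 y=4 heading=west
2. move(1) → x=1 y=4 heading=west
all 64 alternatives checked — unique.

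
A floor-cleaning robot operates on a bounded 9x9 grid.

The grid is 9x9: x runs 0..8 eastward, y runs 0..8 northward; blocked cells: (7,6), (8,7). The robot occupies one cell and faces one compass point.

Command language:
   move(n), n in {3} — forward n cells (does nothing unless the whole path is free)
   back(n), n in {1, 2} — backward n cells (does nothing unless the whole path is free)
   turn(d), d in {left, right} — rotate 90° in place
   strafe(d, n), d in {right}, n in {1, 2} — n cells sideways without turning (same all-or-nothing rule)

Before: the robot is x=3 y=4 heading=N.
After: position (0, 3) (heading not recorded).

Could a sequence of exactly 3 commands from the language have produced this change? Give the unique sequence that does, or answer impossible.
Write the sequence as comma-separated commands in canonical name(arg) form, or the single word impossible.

back(1), turn(left), move(3)

key: running move(3) before back(1) would end elsewhere — order is forced
initial: x=3 y=4 heading=N
1. back(1) → x=3 y=3 heading=N
2. turn(left) → x=3 y=3 heading=W
3. move(3) → x=0 y=3 heading=W
all 343 alternatives checked — unique.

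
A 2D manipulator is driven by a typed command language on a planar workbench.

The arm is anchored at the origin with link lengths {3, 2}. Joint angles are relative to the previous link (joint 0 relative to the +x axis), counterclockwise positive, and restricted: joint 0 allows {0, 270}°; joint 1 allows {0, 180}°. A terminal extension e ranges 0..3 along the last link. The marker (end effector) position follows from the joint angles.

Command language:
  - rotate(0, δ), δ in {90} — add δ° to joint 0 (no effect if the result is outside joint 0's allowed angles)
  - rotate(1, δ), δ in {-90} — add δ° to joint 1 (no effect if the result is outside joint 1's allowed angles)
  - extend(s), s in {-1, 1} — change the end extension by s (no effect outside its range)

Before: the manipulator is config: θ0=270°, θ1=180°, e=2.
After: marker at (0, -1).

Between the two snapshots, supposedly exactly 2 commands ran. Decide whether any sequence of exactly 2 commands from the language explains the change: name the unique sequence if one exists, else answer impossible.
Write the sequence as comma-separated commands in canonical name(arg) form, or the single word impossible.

start: config: θ0=270°, θ1=180°, e=2
t=1 extend(-1) ⇒ config: θ0=270°, θ1=180°, e=1
t=2 extend(-1) ⇒ config: θ0=270°, θ1=180°, e=0
uniquely the one of 16 2-step routes that fits.

extend(-1), extend(-1)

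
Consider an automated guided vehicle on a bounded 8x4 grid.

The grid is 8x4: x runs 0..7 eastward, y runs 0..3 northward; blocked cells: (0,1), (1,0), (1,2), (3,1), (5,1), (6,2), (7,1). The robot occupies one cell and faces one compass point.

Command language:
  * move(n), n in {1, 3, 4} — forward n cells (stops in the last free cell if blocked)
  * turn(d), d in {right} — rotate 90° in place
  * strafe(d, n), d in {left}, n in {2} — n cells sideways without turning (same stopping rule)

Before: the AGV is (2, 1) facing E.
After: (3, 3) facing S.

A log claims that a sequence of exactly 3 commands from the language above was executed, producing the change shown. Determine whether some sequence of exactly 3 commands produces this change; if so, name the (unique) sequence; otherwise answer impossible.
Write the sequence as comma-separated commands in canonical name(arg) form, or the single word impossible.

key: position moved to (3,3) AND the heading swung to S — translation plus rotation needed
from: (2, 1) facing E
1. strafe(left, 2) → (2, 3) facing E
2. move(1) → (3, 3) facing E
3. turn(right) → (3, 3) facing S
all 125 alternatives checked — unique.

strafe(left, 2), move(1), turn(right)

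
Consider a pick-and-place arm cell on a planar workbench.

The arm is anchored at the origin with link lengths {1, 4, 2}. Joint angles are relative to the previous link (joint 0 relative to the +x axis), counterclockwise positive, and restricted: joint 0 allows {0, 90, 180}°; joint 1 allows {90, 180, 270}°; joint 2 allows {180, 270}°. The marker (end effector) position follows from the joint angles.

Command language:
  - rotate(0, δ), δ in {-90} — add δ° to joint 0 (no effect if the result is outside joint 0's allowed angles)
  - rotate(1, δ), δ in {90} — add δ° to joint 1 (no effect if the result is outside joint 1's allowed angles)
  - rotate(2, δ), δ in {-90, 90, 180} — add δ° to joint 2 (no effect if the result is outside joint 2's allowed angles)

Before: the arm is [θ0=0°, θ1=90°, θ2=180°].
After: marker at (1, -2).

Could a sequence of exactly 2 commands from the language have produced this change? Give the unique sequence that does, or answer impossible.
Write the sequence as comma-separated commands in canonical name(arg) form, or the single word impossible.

from: [θ0=0°, θ1=90°, θ2=180°]
step 1 (rotate(1, 90)): [θ0=0°, θ1=180°, θ2=180°]
step 2 (rotate(1, 90)): [θ0=0°, θ1=270°, θ2=180°]
all 25 alternatives checked — unique.

rotate(1, 90), rotate(1, 90)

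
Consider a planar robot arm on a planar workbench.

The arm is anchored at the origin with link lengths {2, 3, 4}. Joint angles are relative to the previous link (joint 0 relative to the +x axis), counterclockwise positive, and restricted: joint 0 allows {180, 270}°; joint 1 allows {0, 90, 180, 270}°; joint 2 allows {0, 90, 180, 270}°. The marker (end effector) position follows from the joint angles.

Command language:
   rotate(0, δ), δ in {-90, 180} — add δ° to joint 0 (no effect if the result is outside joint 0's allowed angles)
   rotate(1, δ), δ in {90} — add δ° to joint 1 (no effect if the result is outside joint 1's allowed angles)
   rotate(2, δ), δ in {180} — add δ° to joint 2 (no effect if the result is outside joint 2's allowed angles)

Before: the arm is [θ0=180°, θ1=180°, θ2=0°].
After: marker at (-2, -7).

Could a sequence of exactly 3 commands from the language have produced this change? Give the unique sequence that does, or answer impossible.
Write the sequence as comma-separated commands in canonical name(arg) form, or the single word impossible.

rotate(1, 90), rotate(1, 90), rotate(1, 90)

begin: [θ0=180°, θ1=180°, θ2=0°]
t=1 rotate(1, 90) ⇒ [θ0=180°, θ1=270°, θ2=0°]
t=2 rotate(1, 90) ⇒ [θ0=180°, θ1=0°, θ2=0°]
t=3 rotate(1, 90) ⇒ [θ0=180°, θ1=90°, θ2=0°]
no rival 3-sequence matches.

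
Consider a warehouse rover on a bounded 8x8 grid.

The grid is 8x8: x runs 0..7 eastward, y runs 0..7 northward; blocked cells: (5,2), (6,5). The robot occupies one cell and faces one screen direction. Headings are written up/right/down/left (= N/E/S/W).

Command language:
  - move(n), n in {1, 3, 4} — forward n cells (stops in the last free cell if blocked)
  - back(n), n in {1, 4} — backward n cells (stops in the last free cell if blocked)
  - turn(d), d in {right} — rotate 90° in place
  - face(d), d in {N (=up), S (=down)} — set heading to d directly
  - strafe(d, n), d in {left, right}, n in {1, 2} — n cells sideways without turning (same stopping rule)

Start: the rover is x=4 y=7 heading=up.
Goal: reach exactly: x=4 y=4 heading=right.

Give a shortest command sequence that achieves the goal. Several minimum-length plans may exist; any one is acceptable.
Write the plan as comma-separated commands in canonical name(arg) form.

back(1), turn(right), strafe(right, 2)

start: x=4 y=7 heading=up
[1] after back(1): x=4 y=6 heading=up
[2] after turn(right): x=4 y=6 heading=right
[3] after strafe(right, 2): x=4 y=4 heading=right
minimal: 3 command(s), checked below 3.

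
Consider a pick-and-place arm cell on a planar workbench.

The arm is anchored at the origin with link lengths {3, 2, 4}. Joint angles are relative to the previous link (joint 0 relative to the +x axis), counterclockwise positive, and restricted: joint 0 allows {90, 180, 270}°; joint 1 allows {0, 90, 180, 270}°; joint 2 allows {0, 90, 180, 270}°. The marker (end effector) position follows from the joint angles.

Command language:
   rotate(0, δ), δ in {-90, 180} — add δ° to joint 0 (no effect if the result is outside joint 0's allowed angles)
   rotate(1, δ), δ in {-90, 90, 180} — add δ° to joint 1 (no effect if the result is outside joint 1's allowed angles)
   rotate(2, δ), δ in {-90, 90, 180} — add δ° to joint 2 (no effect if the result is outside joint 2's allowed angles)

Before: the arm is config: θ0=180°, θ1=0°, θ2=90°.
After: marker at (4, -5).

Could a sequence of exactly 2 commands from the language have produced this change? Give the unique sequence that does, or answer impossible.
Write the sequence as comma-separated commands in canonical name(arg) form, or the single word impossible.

key: running rotate(0, 180) before rotate(0, -90) would end elsewhere — order is forced
initial: config: θ0=180°, θ1=0°, θ2=90°
step 1 (rotate(0, -90)): config: θ0=90°, θ1=0°, θ2=90°
step 2 (rotate(0, 180)): config: θ0=270°, θ1=0°, θ2=90°
uniquely the one of 64 2-step routes that fits.

rotate(0, -90), rotate(0, 180)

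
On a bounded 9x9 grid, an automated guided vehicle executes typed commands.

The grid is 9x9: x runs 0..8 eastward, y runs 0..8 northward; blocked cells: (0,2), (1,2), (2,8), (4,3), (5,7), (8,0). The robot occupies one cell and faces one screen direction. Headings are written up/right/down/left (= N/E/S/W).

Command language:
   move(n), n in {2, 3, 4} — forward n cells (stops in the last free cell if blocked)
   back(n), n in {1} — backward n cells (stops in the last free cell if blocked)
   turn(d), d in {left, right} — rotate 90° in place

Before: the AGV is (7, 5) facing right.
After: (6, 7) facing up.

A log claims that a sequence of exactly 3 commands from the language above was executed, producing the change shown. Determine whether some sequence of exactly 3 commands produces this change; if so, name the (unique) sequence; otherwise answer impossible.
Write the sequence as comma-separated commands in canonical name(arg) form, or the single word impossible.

key: order matters: swapping back(1) and move(2) lands elsewhere
start: (7, 5) facing right
[1] after back(1): (6, 5) facing right
[2] after turn(left): (6, 5) facing up
[3] after move(2): (6, 7) facing up
no other 3-command option fits: unique.

back(1), turn(left), move(2)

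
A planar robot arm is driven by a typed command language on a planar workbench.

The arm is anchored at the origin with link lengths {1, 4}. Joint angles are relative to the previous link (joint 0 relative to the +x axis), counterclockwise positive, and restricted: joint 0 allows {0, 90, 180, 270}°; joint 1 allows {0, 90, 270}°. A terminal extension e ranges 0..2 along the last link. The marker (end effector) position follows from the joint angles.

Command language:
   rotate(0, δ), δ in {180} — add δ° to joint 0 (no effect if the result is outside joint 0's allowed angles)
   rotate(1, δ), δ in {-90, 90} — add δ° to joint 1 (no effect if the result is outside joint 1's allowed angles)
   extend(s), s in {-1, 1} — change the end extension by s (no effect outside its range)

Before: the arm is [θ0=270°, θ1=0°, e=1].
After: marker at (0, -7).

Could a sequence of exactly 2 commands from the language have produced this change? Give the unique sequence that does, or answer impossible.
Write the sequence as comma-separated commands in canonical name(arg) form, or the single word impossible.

extend(1), extend(1)

start: [θ0=270°, θ1=0°, e=1]
t=1 extend(1) ⇒ [θ0=270°, θ1=0°, e=2]
t=2 extend(1) ⇒ [θ0=270°, θ1=0°, e=2]
uniquely the one of 25 2-step routes that fits.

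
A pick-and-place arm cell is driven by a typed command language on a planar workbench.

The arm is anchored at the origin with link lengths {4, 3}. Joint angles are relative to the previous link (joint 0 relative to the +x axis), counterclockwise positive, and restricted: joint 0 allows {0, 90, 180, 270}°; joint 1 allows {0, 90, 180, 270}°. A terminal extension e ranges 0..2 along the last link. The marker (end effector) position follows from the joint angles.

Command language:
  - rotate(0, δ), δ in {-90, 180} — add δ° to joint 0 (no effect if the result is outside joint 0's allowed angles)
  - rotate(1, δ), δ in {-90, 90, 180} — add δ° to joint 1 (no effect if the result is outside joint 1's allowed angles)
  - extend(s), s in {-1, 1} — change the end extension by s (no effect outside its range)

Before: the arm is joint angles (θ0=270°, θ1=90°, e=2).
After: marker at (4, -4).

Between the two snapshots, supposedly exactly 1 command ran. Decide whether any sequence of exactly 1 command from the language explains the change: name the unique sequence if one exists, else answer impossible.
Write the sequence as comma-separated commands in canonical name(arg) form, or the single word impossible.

extend(-1)

start: joint angles (θ0=270°, θ1=90°, e=2)
step 1 (extend(-1)): joint angles (θ0=270°, θ1=90°, e=1)
uniquely the one of 7 1-step routes that fits.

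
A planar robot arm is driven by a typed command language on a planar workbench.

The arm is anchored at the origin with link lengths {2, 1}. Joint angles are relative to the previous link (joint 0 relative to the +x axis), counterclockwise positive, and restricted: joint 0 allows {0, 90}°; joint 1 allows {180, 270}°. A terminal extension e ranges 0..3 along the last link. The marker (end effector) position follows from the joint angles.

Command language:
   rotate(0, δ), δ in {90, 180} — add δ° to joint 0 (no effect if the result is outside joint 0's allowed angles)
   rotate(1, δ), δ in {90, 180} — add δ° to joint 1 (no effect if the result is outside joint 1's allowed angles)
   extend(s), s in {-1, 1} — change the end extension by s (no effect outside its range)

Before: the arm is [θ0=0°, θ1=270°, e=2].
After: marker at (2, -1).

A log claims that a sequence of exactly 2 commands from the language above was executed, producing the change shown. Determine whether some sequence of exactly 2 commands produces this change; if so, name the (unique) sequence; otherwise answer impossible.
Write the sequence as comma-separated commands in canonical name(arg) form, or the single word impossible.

extend(-1), extend(-1)

from: [θ0=0°, θ1=270°, e=2]
step 1 (extend(-1)): [θ0=0°, θ1=270°, e=1]
step 2 (extend(-1)): [θ0=0°, θ1=270°, e=0]
no rival 2-sequence matches.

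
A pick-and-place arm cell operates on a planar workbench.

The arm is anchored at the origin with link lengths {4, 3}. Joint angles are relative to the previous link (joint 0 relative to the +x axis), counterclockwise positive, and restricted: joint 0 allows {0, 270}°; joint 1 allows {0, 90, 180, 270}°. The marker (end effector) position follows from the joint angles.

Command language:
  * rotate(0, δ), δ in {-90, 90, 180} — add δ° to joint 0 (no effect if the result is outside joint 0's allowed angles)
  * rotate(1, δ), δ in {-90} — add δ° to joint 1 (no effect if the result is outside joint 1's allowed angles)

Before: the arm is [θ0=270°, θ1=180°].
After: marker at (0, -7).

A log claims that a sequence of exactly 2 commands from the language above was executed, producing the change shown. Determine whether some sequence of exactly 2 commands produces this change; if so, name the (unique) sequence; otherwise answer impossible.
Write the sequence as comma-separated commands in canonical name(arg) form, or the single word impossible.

from: [θ0=270°, θ1=180°]
[1] after rotate(1, -90): [θ0=270°, θ1=90°]
[2] after rotate(1, -90): [θ0=270°, θ1=0°]
uniquely the one of 16 2-step routes that fits.

rotate(1, -90), rotate(1, -90)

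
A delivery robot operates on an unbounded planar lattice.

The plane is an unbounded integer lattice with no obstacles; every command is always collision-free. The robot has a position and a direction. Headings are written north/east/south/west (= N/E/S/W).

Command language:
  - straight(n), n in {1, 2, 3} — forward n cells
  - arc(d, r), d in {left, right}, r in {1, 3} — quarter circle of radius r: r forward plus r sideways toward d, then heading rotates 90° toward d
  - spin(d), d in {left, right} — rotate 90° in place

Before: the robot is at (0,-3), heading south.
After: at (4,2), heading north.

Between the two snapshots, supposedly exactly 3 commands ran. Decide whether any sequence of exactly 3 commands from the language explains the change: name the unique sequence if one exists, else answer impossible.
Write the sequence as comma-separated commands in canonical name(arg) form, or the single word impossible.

arc(left, 1), arc(left, 3), straight(3)

key: cell and facing (now N) both changed — the 3 commands mix motion and turning
start: at (0,-3), heading south
step 1 (arc(left, 1)): at (1,-4), heading east
step 2 (arc(left, 3)): at (4,-1), heading north
step 3 (straight(3)): at (4,2), heading north
no other 3-command option fits: unique.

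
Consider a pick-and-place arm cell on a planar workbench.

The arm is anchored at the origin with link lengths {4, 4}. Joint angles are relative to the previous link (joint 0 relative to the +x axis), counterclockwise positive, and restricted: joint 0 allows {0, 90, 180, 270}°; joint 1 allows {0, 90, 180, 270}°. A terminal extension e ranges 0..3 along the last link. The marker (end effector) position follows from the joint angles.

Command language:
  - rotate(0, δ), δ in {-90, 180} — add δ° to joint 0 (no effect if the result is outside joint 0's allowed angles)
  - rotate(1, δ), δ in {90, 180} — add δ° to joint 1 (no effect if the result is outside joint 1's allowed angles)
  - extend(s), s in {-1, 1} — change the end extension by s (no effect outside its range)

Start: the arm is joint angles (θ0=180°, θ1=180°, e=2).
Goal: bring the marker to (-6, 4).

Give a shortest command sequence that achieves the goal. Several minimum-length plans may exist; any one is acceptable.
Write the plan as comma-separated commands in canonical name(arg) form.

t0: joint angles (θ0=180°, θ1=180°, e=2)
1. rotate(0, -90) → joint angles (θ0=90°, θ1=180°, e=2)
2. rotate(1, 90) → joint angles (θ0=90°, θ1=270°, e=2)
3. rotate(1, 180) → joint angles (θ0=90°, θ1=90°, e=2)
minimal: 3 command(s), checked below 3.

rotate(0, -90), rotate(1, 90), rotate(1, 180)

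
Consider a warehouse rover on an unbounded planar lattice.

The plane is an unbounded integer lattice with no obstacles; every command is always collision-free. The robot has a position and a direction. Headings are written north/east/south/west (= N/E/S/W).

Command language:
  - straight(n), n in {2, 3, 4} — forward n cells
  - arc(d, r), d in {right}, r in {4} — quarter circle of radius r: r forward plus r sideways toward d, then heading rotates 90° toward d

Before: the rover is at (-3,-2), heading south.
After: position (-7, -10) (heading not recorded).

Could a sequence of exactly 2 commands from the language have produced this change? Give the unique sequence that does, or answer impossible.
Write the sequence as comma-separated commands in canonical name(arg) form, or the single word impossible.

straight(4), arc(right, 4)

key: running arc(right, 4) before straight(4) would end elsewhere — order is forced
from: at (-3,-2), heading south
t=1 straight(4) ⇒ at (-3,-6), heading south
t=2 arc(right, 4) ⇒ at (-7,-10), heading west
uniquely the one of 16 2-step routes that fits.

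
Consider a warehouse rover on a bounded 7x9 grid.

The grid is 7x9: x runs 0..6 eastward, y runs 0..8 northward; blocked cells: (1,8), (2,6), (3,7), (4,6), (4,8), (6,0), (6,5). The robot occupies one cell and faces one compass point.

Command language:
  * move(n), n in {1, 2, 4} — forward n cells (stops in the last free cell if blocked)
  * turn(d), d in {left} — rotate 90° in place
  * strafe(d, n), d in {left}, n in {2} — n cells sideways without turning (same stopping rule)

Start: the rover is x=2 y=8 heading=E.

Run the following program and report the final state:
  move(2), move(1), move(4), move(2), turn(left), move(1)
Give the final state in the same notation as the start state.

x=3 y=8 heading=N

start: x=2 y=8 heading=E
step 1 (move(2)): x=3 y=8 heading=E
step 2 (move(1)): x=3 y=8 heading=E
step 3 (move(4)): x=3 y=8 heading=E
step 4 (move(2)): x=3 y=8 heading=E
step 5 (turn(left)): x=3 y=8 heading=N
step 6 (move(1)): x=3 y=8 heading=N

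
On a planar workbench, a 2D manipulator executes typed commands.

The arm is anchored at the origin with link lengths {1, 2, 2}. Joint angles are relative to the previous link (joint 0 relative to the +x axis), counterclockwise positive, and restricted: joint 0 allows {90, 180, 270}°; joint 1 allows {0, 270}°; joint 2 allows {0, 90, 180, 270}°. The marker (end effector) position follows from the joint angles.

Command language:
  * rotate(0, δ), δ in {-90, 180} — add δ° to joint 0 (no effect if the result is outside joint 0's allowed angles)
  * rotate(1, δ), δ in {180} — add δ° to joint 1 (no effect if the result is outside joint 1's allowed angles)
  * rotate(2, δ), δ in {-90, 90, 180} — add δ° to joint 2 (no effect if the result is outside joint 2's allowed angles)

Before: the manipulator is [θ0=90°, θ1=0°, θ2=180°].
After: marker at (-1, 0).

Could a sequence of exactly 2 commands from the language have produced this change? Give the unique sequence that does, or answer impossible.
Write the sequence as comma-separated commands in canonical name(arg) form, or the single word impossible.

key: running rotate(0, -90) before rotate(0, 180) would end elsewhere — order is forced
start: [θ0=90°, θ1=0°, θ2=180°]
t=1 rotate(0, 180) ⇒ [θ0=270°, θ1=0°, θ2=180°]
t=2 rotate(0, -90) ⇒ [θ0=180°, θ1=0°, θ2=180°]
no rival 2-sequence matches.

rotate(0, 180), rotate(0, -90)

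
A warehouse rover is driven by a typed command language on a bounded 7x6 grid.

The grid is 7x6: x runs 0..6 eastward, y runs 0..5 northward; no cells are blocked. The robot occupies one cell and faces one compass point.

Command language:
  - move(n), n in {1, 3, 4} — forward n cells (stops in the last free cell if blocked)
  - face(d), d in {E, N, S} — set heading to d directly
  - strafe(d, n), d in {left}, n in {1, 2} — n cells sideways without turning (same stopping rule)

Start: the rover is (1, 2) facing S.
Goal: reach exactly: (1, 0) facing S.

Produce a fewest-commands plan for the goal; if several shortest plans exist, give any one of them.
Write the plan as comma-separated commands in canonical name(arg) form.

move(4)

from: (1, 2) facing S
t=1 move(4) ⇒ (1, 0) facing S
shorter routes all fall short; 1 is best.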